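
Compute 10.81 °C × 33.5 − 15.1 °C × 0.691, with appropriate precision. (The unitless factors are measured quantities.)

352 °C

10.81 × 33.5 = 362.135 → 362 °C (3 s.f., last digit at the 10^0 place).
15.1 × 0.691 = 10.4341 → 10.4 °C (3 s.f., last digit at the 10^-1 place).
Difference: 351.7009 °C; keep the coarser place, 10^0.
Result: 352 °C.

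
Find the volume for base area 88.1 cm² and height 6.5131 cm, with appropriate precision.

574 cm³

volume = 88.1 cm² × 6.5131 cm = 573.80411 cm³.
88.1 has 3 significant figures; 6.5131 has 5.
Division/multiplication keeps the fewest: 3 significant figures.
Rounded: 574 cm³.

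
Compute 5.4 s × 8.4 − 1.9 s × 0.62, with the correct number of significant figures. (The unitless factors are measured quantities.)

5.4 × 8.4 = 45.36 → 45 s (2 s.f., last digit at the 10^0 place).
1.9 × 0.62 = 1.178 → 1.2 s (2 s.f., last digit at the 10^-1 place).
Difference: 44.182 s; keep the coarser place, 10^0.
Result: 44 s.

44 s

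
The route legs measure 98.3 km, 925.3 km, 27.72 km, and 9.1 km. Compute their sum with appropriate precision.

98.3 km + 925.3 km + 27.72 km + 9.1 km = 1060.42 km.
Addition/subtraction keeps the fewest decimal places: 98.3 → 1 decimal place, 925.3 → 1 decimal place, 27.72 → 2 decimal places, 9.1 → 1 decimal place; limit is 1.
Rounded to 1 decimal place: 1.0604 × 10^3 km.

1.0604 × 10^3 km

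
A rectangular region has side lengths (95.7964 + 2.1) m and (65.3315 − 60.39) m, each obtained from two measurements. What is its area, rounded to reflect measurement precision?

484 m²

95.7964 + 2.1 = 97.8964, limited to 1 d.p. → 3 s.f.; 65.3315 − 60.39 = 4.9415, limited to 2 d.p. → 3 s.f.
Carrying full precision, 97.8964 × 4.9415 = 483.7550606; keep min(3, 3) = 3 s.f.
Rounded to 3 significant figures: 484 m².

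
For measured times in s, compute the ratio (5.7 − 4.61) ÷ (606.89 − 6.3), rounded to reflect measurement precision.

5.7 − 4.61 = 1.09, limited to 1 d.p. → 2 s.f.; 606.89 − 6.3 = 600.59, limited to 1 d.p. → 4 s.f.
Carrying full precision, 1.09 ÷ 600.59 = 0.00181488203267…; keep min(2, 4) = 2 s.f.
Rounded to 2 significant figures: 0.0018.

0.0018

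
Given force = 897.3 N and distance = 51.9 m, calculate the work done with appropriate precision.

work done = 897.3 N × 51.9 m = 46569.87 J.
897.3 has 4 significant figures; 51.9 has 3.
Division/multiplication keeps the fewest: 3 significant figures.
Rounded: 4.66 × 10⁴ J.

4.66 × 10⁴ J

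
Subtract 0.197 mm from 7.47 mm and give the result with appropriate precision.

7.47 mm − 0.197 mm = 7.273 mm.
Addition/subtraction keeps the fewest decimal places: 7.47 → 2 decimal places, 0.197 → 3 decimal places; limit is 2.
Rounded to 2 decimal places: 7.27 mm.

7.27 mm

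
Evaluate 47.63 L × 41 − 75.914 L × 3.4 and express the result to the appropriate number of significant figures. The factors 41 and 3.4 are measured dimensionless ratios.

47.63 × 41 = 1952.83 → 2.0 × 10^3 L (2 s.f., last digit at the 10^2 place).
75.914 × 3.4 = 258.1076 → 2.6 × 10^2 L (2 s.f., last digit at the 10^1 place).
Difference: 1694.7224 L; keep the coarser place, 10^2.
Result: 1.7 × 10^3 L.

1.7 × 10^3 L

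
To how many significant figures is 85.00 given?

4

85.00: trailing zeros after a decimal point are significant.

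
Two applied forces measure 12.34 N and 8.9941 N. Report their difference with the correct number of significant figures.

12.34 N − 8.9941 N = 3.3459 N.
Addition/subtraction keeps the fewest decimal places: 12.34 → 2 decimal places, 8.9941 → 4 decimal places; limit is 2.
Rounded to 2 decimal places: 3.35 N.

3.35 N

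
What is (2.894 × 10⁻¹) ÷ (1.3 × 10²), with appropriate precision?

0.0022

(2.894 × 10⁻¹) ÷ (1.3 × 10²) = 0.00222615384615…
Multiplication/division keeps the fewest significant figures: 2.894 × 10⁻¹ → 4 s.f., 1.3 × 10² → 2 s.f.; limit is 2.
Rounded to 2 significant figures: 0.0022.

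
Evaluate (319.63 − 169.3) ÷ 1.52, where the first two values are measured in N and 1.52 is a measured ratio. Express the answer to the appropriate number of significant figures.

319.63 N − 169.3 N = 150.33 N; the difference is limited to 1 decimal place (4 s.f.).
Carrying full precision, 150.33 ÷ 1.52 = 98.9013157895… N; 1.52 has 3 s.f., so the result keeps min(4, 3) = 3 s.f.
Rounded to 3 significant figures: 98.9 N.

98.9 N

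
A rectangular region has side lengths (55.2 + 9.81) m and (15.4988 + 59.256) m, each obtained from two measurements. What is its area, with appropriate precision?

4.86 × 10^3 m²

55.2 + 9.81 = 65.01, limited to 1 d.p. → 3 s.f.; 15.4988 + 59.256 = 74.7548, limited to 3 d.p. → 5 s.f.
Carrying full precision, 65.01 × 74.7548 = 4859.809548; keep min(3, 5) = 3 s.f.
Rounded to 3 significant figures: 4.86 × 10^3 m².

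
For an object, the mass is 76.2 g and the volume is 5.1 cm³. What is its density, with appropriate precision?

15 g/cm³

density = 76.2 g ÷ 5.1 cm³ = 14.9411764706… g/cm³.
76.2 has 3 significant figures; 5.1 has 2.
Division/multiplication keeps the fewest: 2 significant figures.
Rounded: 15 g/cm³.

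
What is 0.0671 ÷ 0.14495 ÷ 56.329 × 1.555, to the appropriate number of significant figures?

0.0128

0.0671 ÷ 0.14495 ÷ 56.329 × 1.555 = 0.0127791701456…
Multiplication/division keeps the fewest significant figures: 0.0671 → 3 s.f., 0.14495 → 5 s.f., 56.329 → 5 s.f., 1.555 → 4 s.f.; limit is 3.
Rounded to 3 significant figures: 0.0128.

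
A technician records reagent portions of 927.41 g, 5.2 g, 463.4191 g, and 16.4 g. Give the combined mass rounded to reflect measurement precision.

1412.4 g

927.41 g + 5.2 g + 463.4191 g + 16.4 g = 1412.4291 g.
Addition/subtraction keeps the fewest decimal places: 927.41 → 2 decimal places, 5.2 → 1 decimal place, 463.4191 → 4 decimal places, 16.4 → 1 decimal place; limit is 1.
Rounded to 1 decimal place: 1412.4 g.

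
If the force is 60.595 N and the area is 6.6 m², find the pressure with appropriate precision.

pressure = 60.595 N ÷ 6.6 m² = 9.18106060606… Pa.
60.595 has 5 significant figures; 6.6 has 2.
Division/multiplication keeps the fewest: 2 significant figures.
Rounded: 9.2 Pa.

9.2 Pa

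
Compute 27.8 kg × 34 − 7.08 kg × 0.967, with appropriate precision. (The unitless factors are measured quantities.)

9.4 × 10^2 kg

27.8 × 34 = 945.2 → 9.5 × 10^2 kg (2 s.f., last digit at the 10^1 place).
7.08 × 0.967 = 6.84636 → 6.85 kg (3 s.f., last digit at the 10^-2 place).
Difference: 938.35364 kg; keep the coarser place, 10^1.
Result: 9.4 × 10^2 kg.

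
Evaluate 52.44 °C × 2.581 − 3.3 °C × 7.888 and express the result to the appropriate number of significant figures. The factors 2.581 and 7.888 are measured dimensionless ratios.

109 °C

52.44 × 2.581 = 135.34764 → 1.353 × 10² °C (4 s.f., last digit at the 10^-1 place).
3.3 × 7.888 = 26.0304 → 26 °C (2 s.f., last digit at the 10^0 place).
Difference: 109.31724 °C; keep the coarser place, 10^0.
Result: 109 °C.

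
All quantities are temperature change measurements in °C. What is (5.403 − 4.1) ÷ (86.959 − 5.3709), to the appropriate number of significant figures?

0.016

5.403 − 4.1 = 1.303, limited to 1 d.p. → 2 s.f.; 86.959 − 5.3709 = 81.5881, limited to 3 d.p. → 5 s.f.
Carrying full precision, 1.303 ÷ 81.5881 = 0.0159704662812…; keep min(2, 5) = 2 s.f.
Rounded to 2 significant figures: 0.016.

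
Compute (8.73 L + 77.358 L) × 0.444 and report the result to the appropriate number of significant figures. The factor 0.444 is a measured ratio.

38.2 L

8.73 L + 77.358 L = 86.088 L; the sum is limited to 2 decimal places (4 s.f.).
Carrying full precision, 86.088 × 0.444 = 38.223072 L; 0.444 has 3 s.f., so the result keeps min(4, 3) = 3 s.f.
Rounded to 3 significant figures: 38.2 L.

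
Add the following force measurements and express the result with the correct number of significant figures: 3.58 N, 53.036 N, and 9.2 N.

65.8 N

3.58 N + 53.036 N + 9.2 N = 65.816 N.
Addition/subtraction keeps the fewest decimal places: 3.58 → 2 decimal places, 53.036 → 3 decimal places, 9.2 → 1 decimal place; limit is 1.
Rounded to 1 decimal place: 65.8 N.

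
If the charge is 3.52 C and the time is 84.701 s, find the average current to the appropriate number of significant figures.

average current = 3.52 C ÷ 84.701 s = 0.0415579509097… A.
3.52 has 3 significant figures; 84.701 has 5.
Division/multiplication keeps the fewest: 3 significant figures.
Rounded: 0.0416 A.

0.0416 A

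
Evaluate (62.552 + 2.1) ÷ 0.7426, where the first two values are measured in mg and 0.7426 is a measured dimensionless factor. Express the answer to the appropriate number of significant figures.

87.1 mg

62.552 mg + 2.1 mg = 64.652 mg; the sum is limited to 1 decimal place (3 s.f.).
Carrying full precision, 64.652 ÷ 0.7426 = 87.0616751953… mg; 0.7426 has 4 s.f., so the result keeps min(3, 4) = 3 s.f.
Rounded to 3 significant figures: 87.1 mg.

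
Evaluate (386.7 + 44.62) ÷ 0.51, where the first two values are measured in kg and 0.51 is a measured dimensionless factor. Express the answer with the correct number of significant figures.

386.7 kg + 44.62 kg = 431.32 kg; the sum is limited to 1 decimal place (4 s.f.).
Carrying full precision, 431.32 ÷ 0.51 = 845.725490196… kg; 0.51 has 2 s.f., so the result keeps min(4, 2) = 2 s.f.
Rounded to 2 significant figures: 8.5 × 10² kg.

8.5 × 10² kg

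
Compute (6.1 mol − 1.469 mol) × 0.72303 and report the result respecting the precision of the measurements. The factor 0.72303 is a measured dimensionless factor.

6.1 mol − 1.469 mol = 4.631 mol; the difference is limited to 1 decimal place (2 s.f.).
Carrying full precision, 4.631 × 0.72303 = 3.34835193 mol; 0.72303 has 5 s.f., so the result keeps min(2, 5) = 2 s.f.
Rounded to 2 significant figures: 3.3 mol.

3.3 mol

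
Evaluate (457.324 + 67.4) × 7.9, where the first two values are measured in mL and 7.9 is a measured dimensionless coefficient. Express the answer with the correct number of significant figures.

4.1 × 10^3 mL

457.324 mL + 67.4 mL = 524.724 mL; the sum is limited to 1 decimal place (4 s.f.).
Carrying full precision, 524.724 × 7.9 = 4145.3196 mL; 7.9 has 2 s.f., so the result keeps min(4, 2) = 2 s.f.
Rounded to 2 significant figures: 4.1 × 10^3 mL.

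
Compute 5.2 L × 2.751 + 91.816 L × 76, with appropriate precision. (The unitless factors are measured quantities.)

5.2 × 2.751 = 14.3052 → 14 L (2 s.f., last digit at the 10^0 place).
91.816 × 76 = 6978.016 → 7.0 × 10³ L (2 s.f., last digit at the 10^2 place).
Sum: 6992.3212 L; keep the coarser place, 10^2.
Result: 7.0 × 10³ L.

7.0 × 10³ L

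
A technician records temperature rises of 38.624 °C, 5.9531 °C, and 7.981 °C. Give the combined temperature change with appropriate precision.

52.558 °C

38.624 °C + 5.9531 °C + 7.981 °C = 52.5581 °C.
Addition/subtraction keeps the fewest decimal places: 38.624 → 3 decimal places, 5.9531 → 4 decimal places, 7.981 → 3 decimal places; limit is 3.
Rounded to 3 decimal places: 52.558 °C.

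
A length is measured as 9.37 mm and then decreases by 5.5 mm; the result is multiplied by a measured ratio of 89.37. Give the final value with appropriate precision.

3.5 × 10² mm

9.37 mm − 5.5 mm = 3.87 mm; the difference is limited to 1 decimal place (2 s.f.).
Carrying full precision, 3.87 × 89.37 = 345.8619 mm; 89.37 has 4 s.f., so the result keeps min(2, 4) = 2 s.f.
Rounded to 2 significant figures: 3.5 × 10² mm.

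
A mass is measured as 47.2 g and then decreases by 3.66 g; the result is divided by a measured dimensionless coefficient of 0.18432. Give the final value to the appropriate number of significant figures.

47.2 g − 3.66 g = 43.54 g; the difference is limited to 1 decimal place (3 s.f.).
Carrying full precision, 43.54 ÷ 0.18432 = 236.219618056… g; 0.18432 has 5 s.f., so the result keeps min(3, 5) = 3 s.f.
Rounded to 3 significant figures: 236 g.

236 g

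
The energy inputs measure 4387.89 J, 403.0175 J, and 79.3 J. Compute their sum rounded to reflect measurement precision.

4387.89 J + 403.0175 J + 79.3 J = 4870.2075 J.
Addition/subtraction keeps the fewest decimal places: 4387.89 → 2 decimal places, 403.0175 → 4 decimal places, 79.3 → 1 decimal place; limit is 1.
Rounded to 1 decimal place: 4870.2 J.

4870.2 J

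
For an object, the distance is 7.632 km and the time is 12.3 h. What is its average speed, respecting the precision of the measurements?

0.620 km/h

average speed = 7.632 km ÷ 12.3 h = 0.620487804878… km/h.
7.632 has 4 significant figures; 12.3 has 3.
Division/multiplication keeps the fewest: 3 significant figures.
Rounded: 0.620 km/h.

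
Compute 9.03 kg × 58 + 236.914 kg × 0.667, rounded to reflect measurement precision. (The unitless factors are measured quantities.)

9.03 × 58 = 523.74 → 5.2 × 10² kg (2 s.f., last digit at the 10^1 place).
236.914 × 0.667 = 158.021638 → 158 kg (3 s.f., last digit at the 10^0 place).
Sum: 681.761638 kg; keep the coarser place, 10^1.
Result: 6.8 × 10² kg.

6.8 × 10² kg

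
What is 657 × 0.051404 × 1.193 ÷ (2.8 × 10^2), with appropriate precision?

0.14

657 × 0.051404 × 1.193 ÷ (2.8 × 10^2) = 0.143894666443…
Multiplication/division keeps the fewest significant figures: 657 → 3 s.f., 0.051404 → 5 s.f., 1.193 → 4 s.f., 2.8 × 10^2 → 2 s.f.; limit is 2.
Rounded to 2 significant figures: 0.14.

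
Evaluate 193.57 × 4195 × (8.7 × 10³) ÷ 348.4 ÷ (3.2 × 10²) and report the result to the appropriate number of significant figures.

6.3 × 10⁴

193.57 × 4195 × (8.7 × 10³) ÷ 348.4 ÷ (3.2 × 10²) = 63366.7076726…
Multiplication/division keeps the fewest significant figures: 193.57 → 5 s.f., 4195 → 4 s.f., 8.7 × 10³ → 2 s.f., 348.4 → 4 s.f., 3.2 × 10² → 2 s.f.; limit is 2.
Rounded to 2 significant figures: 6.3 × 10⁴.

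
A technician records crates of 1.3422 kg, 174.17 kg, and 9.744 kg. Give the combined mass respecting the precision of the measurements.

1.3422 kg + 174.17 kg + 9.744 kg = 185.2562 kg.
Addition/subtraction keeps the fewest decimal places: 1.3422 → 4 decimal places, 174.17 → 2 decimal places, 9.744 → 3 decimal places; limit is 2.
Rounded to 2 decimal places: 185.26 kg.

185.26 kg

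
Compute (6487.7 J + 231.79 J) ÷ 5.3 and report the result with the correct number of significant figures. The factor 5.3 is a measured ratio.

6487.7 J + 231.79 J = 6719.49 J; the sum is limited to 1 decimal place (5 s.f.).
Carrying full precision, 6719.49 ÷ 5.3 = 1267.82830189… J; 5.3 has 2 s.f., so the result keeps min(5, 2) = 2 s.f.
Rounded to 2 significant figures: 1.3 × 10³ J.

1.3 × 10³ J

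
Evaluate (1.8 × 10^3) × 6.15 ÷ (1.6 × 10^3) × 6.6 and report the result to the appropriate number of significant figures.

46

(1.8 × 10^3) × 6.15 ÷ (1.6 × 10^3) × 6.6 = 45.66375
Multiplication/division keeps the fewest significant figures: 1.8 × 10^3 → 2 s.f., 6.15 → 3 s.f., 1.6 × 10^3 → 2 s.f., 6.6 → 2 s.f.; limit is 2.
Rounded to 2 significant figures: 46.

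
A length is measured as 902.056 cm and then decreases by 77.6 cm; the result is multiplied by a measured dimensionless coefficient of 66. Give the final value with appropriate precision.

5.4 × 10^4 cm

902.056 cm − 77.6 cm = 824.456 cm; the difference is limited to 1 decimal place (4 s.f.).
Carrying full precision, 824.456 × 66 = 54414.096 cm; 66 has 2 s.f., so the result keeps min(4, 2) = 2 s.f.
Rounded to 2 significant figures: 5.4 × 10^4 cm.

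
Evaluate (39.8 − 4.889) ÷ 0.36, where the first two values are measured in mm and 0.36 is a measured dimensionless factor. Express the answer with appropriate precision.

97 mm

39.8 mm − 4.889 mm = 34.911 mm; the difference is limited to 1 decimal place (3 s.f.).
Carrying full precision, 34.911 ÷ 0.36 = 96.975 mm; 0.36 has 2 s.f., so the result keeps min(3, 2) = 2 s.f.
Rounded to 2 significant figures: 97 mm.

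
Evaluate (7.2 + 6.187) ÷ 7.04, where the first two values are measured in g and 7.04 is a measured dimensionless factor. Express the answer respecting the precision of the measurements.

7.2 g + 6.187 g = 13.387 g; the sum is limited to 1 decimal place (3 s.f.).
Carrying full precision, 13.387 ÷ 7.04 = 1.9015625 g; 7.04 has 3 s.f., so the result keeps min(3, 3) = 3 s.f.
Rounded to 3 significant figures: 1.90 g.

1.90 g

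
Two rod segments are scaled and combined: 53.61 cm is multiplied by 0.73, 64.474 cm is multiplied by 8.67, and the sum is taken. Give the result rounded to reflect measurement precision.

53.61 × 0.73 = 39.1353 → 39 cm (2 s.f., last digit at the 10^0 place).
64.474 × 8.67 = 558.98958 → 5.59 × 10² cm (3 s.f., last digit at the 10^0 place).
Sum: 598.12488 cm; keep the coarser place, 10^0.
Result: 598 cm.

598 cm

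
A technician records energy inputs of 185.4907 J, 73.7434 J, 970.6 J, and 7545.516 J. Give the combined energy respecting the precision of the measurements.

8775.4 J

185.4907 J + 73.7434 J + 970.6 J + 7545.516 J = 8775.3501 J.
Addition/subtraction keeps the fewest decimal places: 185.4907 → 4 decimal places, 73.7434 → 4 decimal places, 970.6 → 1 decimal place, 7545.516 → 3 decimal places; limit is 1.
Rounded to 1 decimal place: 8775.4 J.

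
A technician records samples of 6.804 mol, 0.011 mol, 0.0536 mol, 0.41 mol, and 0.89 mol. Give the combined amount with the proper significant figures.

6.804 mol + 0.011 mol + 0.0536 mol + 0.41 mol + 0.89 mol = 8.1686 mol.
Addition/subtraction keeps the fewest decimal places: 6.804 → 3 decimal places, 0.011 → 3 decimal places, 0.0536 → 4 decimal places, 0.41 → 2 decimal places, 0.89 → 2 decimal places; limit is 2.
Rounded to 2 decimal places: 8.17 mol.

8.17 mol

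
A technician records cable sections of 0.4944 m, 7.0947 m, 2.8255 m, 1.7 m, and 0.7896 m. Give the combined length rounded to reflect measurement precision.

0.4944 m + 7.0947 m + 2.8255 m + 1.7 m + 0.7896 m = 12.9042 m.
Addition/subtraction keeps the fewest decimal places: 0.4944 → 4 decimal places, 7.0947 → 4 decimal places, 2.8255 → 4 decimal places, 1.7 → 1 decimal place, 0.7896 → 4 decimal places; limit is 1.
Rounded to 1 decimal place: 12.9 m.

12.9 m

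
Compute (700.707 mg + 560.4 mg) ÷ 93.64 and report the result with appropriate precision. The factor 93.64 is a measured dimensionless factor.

700.707 mg + 560.4 mg = 1261.107 mg; the sum is limited to 1 decimal place (5 s.f.).
Carrying full precision, 1261.107 ÷ 93.64 = 13.4676099957… mg; 93.64 has 4 s.f., so the result keeps min(5, 4) = 4 s.f.
Rounded to 4 significant figures: 13.47 mg.

13.47 mg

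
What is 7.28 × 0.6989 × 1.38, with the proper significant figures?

7.02

7.28 × 0.6989 × 1.38 = 7.02142896
Multiplication/division keeps the fewest significant figures: 7.28 → 3 s.f., 0.6989 → 4 s.f., 1.38 → 3 s.f.; limit is 3.
Rounded to 3 significant figures: 7.02.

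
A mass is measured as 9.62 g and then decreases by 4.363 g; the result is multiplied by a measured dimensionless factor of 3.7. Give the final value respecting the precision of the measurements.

19 g

9.62 g − 4.363 g = 5.257 g; the difference is limited to 2 decimal places (3 s.f.).
Carrying full precision, 5.257 × 3.7 = 19.4509 g; 3.7 has 2 s.f., so the result keeps min(3, 2) = 2 s.f.
Rounded to 2 significant figures: 19 g.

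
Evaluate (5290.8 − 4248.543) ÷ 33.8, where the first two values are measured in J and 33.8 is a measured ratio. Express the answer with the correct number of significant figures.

5290.8 J − 4248.543 J = 1042.257 J; the difference is limited to 1 decimal place (5 s.f.).
Carrying full precision, 1042.257 ÷ 33.8 = 30.8360059172… J; 33.8 has 3 s.f., so the result keeps min(5, 3) = 3 s.f.
Rounded to 3 significant figures: 30.8 J.

30.8 J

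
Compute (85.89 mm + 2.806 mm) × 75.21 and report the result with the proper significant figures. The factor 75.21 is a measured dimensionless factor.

85.89 mm + 2.806 mm = 88.696 mm; the sum is limited to 2 decimal places (4 s.f.).
Carrying full precision, 88.696 × 75.21 = 6670.82616 mm; 75.21 has 4 s.f., so the result keeps min(4, 4) = 4 s.f.
Rounded to 4 significant figures: 6671 mm.

6671 mm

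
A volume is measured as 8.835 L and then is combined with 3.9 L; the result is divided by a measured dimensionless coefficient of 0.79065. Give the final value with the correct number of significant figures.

16.1 L

8.835 L + 3.9 L = 12.735 L; the sum is limited to 1 decimal place (3 s.f.).
Carrying full precision, 12.735 ÷ 0.79065 = 16.1070005692… L; 0.79065 has 5 s.f., so the result keeps min(3, 5) = 3 s.f.
Rounded to 3 significant figures: 16.1 L.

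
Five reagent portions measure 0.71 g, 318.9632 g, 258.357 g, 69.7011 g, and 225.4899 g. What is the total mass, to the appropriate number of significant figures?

0.71 g + 318.9632 g + 258.357 g + 69.7011 g + 225.4899 g = 873.2212 g.
Addition/subtraction keeps the fewest decimal places: 0.71 → 2 decimal places, 318.9632 → 4 decimal places, 258.357 → 3 decimal places, 69.7011 → 4 decimal places, 225.4899 → 4 decimal places; limit is 2.
Rounded to 2 decimal places: 873.22 g.

873.22 g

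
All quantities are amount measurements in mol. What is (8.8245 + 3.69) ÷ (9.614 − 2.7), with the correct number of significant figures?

1.8

8.8245 + 3.69 = 12.5145, limited to 2 d.p. → 4 s.f.; 9.614 − 2.7 = 6.914, limited to 1 d.p. → 2 s.f.
Carrying full precision, 12.5145 ÷ 6.914 = 1.81002314145…; keep min(4, 2) = 2 s.f.
Rounded to 2 significant figures: 1.8.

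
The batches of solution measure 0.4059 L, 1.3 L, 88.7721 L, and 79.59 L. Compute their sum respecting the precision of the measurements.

170.1 L

0.4059 L + 1.3 L + 88.7721 L + 79.59 L = 170.0680 L.
Addition/subtraction keeps the fewest decimal places: 0.4059 → 4 decimal places, 1.3 → 1 decimal place, 88.7721 → 4 decimal places, 79.59 → 2 decimal places; limit is 1.
Rounded to 1 decimal place: 170.1 L.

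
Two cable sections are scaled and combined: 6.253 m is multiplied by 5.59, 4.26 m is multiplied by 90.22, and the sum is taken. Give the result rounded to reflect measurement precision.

6.253 × 5.59 = 34.95427 → 35.0 m (3 s.f., last digit at the 10^-1 place).
4.26 × 90.22 = 384.3372 → 384 m (3 s.f., last digit at the 10^0 place).
Sum: 419.29147 m; keep the coarser place, 10^0.
Result: 419 m.

419 m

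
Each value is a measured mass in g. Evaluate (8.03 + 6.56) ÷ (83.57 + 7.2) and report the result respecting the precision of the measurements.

8.03 + 6.56 = 14.59, limited to 2 d.p. → 4 s.f.; 83.57 + 7.2 = 90.77, limited to 1 d.p. → 3 s.f.
Carrying full precision, 14.59 ÷ 90.77 = 0.160735925967…; keep min(4, 3) = 3 s.f.
Rounded to 3 significant figures: 0.161.

0.161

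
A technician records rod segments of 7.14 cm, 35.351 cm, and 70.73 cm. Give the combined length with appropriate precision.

7.14 cm + 35.351 cm + 70.73 cm = 113.221 cm.
Addition/subtraction keeps the fewest decimal places: 7.14 → 2 decimal places, 35.351 → 3 decimal places, 70.73 → 2 decimal places; limit is 2.
Rounded to 2 decimal places: 113.22 cm.

113.22 cm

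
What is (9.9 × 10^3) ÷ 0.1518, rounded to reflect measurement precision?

(9.9 × 10^3) ÷ 0.1518 = 65217.3913043…
Multiplication/division keeps the fewest significant figures: 9.9 × 10^3 → 2 s.f., 0.1518 → 4 s.f.; limit is 2.
Rounded to 2 significant figures: 6.5 × 10^4.

6.5 × 10^4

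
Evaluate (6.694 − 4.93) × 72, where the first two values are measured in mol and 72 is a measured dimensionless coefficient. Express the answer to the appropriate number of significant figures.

6.694 mol − 4.93 mol = 1.764 mol; the difference is limited to 2 decimal places (3 s.f.).
Carrying full precision, 1.764 × 72 = 127.008 mol; 72 has 2 s.f., so the result keeps min(3, 2) = 2 s.f.
Rounded to 2 significant figures: 1.3 × 10^2 mol.

1.3 × 10^2 mol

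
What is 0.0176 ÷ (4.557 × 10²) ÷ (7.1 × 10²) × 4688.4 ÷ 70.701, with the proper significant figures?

3.6 × 10⁻⁶

0.0176 ÷ (4.557 × 10²) ÷ (7.1 × 10²) × 4688.4 ÷ 70.701 = 0.00000360723462702…
Multiplication/division keeps the fewest significant figures: 0.0176 → 3 s.f., 4.557 × 10² → 4 s.f., 7.1 × 10² → 2 s.f., 4688.4 → 5 s.f., 70.701 → 5 s.f.; limit is 2.
Rounded to 2 significant figures: 3.6 × 10⁻⁶.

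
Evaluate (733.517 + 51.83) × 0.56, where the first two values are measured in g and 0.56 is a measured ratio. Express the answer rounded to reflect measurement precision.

4.4 × 10² g

733.517 g + 51.83 g = 785.347 g; the sum is limited to 2 decimal places (5 s.f.).
Carrying full precision, 785.347 × 0.56 = 439.79432 g; 0.56 has 2 s.f., so the result keeps min(5, 2) = 2 s.f.
Rounded to 2 significant figures: 4.4 × 10² g.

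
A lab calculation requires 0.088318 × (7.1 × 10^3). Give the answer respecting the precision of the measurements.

6.3 × 10^2

0.088318 × (7.1 × 10^3) = 627.0578
Multiplication/division keeps the fewest significant figures: 0.088318 → 5 s.f., 7.1 × 10^3 → 2 s.f.; limit is 2.
Rounded to 2 significant figures: 6.3 × 10^2.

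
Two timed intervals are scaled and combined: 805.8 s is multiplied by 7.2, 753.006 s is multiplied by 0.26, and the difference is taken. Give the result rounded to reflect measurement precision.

5.6 × 10³ s

805.8 × 7.2 = 5801.76 → 5.8 × 10³ s (2 s.f., last digit at the 10^2 place).
753.006 × 0.26 = 195.78156 → 2.0 × 10² s (2 s.f., last digit at the 10^1 place).
Difference: 5605.97844 s; keep the coarser place, 10^2.
Result: 5.6 × 10³ s.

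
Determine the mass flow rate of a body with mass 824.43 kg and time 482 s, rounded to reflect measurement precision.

mass flow rate = 824.43 kg ÷ 482 s = 1.71043568465… kg/s.
824.43 has 5 significant figures; 482 has 3.
Division/multiplication keeps the fewest: 3 significant figures.
Rounded: 1.71 kg/s.

1.71 kg/s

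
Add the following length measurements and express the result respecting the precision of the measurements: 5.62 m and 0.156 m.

5.62 m + 0.156 m = 5.776 m.
Addition/subtraction keeps the fewest decimal places: 5.62 → 2 decimal places, 0.156 → 3 decimal places; limit is 2.
Rounded to 2 decimal places: 5.78 m.

5.78 m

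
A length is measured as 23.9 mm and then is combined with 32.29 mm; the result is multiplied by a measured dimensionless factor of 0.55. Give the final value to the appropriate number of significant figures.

31 mm

23.9 mm + 32.29 mm = 56.19 mm; the sum is limited to 1 decimal place (3 s.f.).
Carrying full precision, 56.19 × 0.55 = 30.9045 mm; 0.55 has 2 s.f., so the result keeps min(3, 2) = 2 s.f.
Rounded to 2 significant figures: 31 mm.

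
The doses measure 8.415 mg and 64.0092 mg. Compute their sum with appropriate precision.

72.424 mg

8.415 mg + 64.0092 mg = 72.4242 mg.
Addition/subtraction keeps the fewest decimal places: 8.415 → 3 decimal places, 64.0092 → 4 decimal places; limit is 3.
Rounded to 3 decimal places: 72.424 mg.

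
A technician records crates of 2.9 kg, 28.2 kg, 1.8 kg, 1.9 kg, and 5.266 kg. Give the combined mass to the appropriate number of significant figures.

2.9 kg + 28.2 kg + 1.8 kg + 1.9 kg + 5.266 kg = 40.066 kg.
Addition/subtraction keeps the fewest decimal places: 2.9 → 1 decimal place, 28.2 → 1 decimal place, 1.8 → 1 decimal place, 1.9 → 1 decimal place, 5.266 → 3 decimal places; limit is 1.
Rounded to 1 decimal place: 40.1 kg.

40.1 kg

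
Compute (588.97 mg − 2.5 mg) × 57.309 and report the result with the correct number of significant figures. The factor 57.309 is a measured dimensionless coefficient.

3.361 × 10^4 mg

588.97 mg − 2.5 mg = 586.47 mg; the difference is limited to 1 decimal place (4 s.f.).
Carrying full precision, 586.47 × 57.309 = 33610.00923 mg; 57.309 has 5 s.f., so the result keeps min(4, 5) = 4 s.f.
Rounded to 4 significant figures: 3.361 × 10^4 mg.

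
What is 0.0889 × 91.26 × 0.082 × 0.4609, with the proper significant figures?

0.0889 × 91.26 × 0.082 × 0.4609 = 0.306621628513…
Multiplication/division keeps the fewest significant figures: 0.0889 → 3 s.f., 91.26 → 4 s.f., 0.082 → 2 s.f., 0.4609 → 4 s.f.; limit is 2.
Rounded to 2 significant figures: 0.31.

0.31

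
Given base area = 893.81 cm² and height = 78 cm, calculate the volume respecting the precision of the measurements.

7.0 × 10^4 cm³

volume = 893.81 cm² × 78 cm = 69717.18 cm³.
893.81 has 5 significant figures; 78 has 2.
Division/multiplication keeps the fewest: 2 significant figures.
Rounded: 7.0 × 10^4 cm³.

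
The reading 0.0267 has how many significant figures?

0.0267: leading zeros are not significant.

3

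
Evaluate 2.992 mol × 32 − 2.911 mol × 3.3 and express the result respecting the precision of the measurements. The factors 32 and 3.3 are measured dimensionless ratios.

2.992 × 32 = 95.744 → 96 mol (2 s.f., last digit at the 10^0 place).
2.911 × 3.3 = 9.6063 → 9.6 mol (2 s.f., last digit at the 10^-1 place).
Difference: 86.1377 mol; keep the coarser place, 10^0.
Result: 86 mol.

86 mol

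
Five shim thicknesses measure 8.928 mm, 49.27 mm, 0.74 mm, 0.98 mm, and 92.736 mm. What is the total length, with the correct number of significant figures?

8.928 mm + 49.27 mm + 0.74 mm + 0.98 mm + 92.736 mm = 152.654 mm.
Addition/subtraction keeps the fewest decimal places: 8.928 → 3 decimal places, 49.27 → 2 decimal places, 0.74 → 2 decimal places, 0.98 → 2 decimal places, 92.736 → 3 decimal places; limit is 2.
Rounded to 2 decimal places: 152.65 mm.

152.65 mm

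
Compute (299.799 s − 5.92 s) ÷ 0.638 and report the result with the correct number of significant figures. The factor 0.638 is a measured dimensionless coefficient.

299.799 s − 5.92 s = 293.879 s; the difference is limited to 2 decimal places (5 s.f.).
Carrying full precision, 293.879 ÷ 0.638 = 460.62539185… s; 0.638 has 3 s.f., so the result keeps min(5, 3) = 3 s.f.
Rounded to 3 significant figures: 461 s.

461 s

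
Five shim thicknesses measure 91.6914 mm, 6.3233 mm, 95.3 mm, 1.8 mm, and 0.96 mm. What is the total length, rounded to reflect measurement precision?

91.6914 mm + 6.3233 mm + 95.3 mm + 1.8 mm + 0.96 mm = 196.0747 mm.
Addition/subtraction keeps the fewest decimal places: 91.6914 → 4 decimal places, 6.3233 → 4 decimal places, 95.3 → 1 decimal place, 1.8 → 1 decimal place, 0.96 → 2 decimal places; limit is 1.
Rounded to 1 decimal place: 196.1 mm.

196.1 mm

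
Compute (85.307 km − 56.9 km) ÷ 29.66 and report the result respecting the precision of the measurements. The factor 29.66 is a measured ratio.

0.958 km

85.307 km − 56.9 km = 28.407 km; the difference is limited to 1 decimal place (3 s.f.).
Carrying full precision, 28.407 ÷ 29.66 = 0.957754551585… km; 29.66 has 4 s.f., so the result keeps min(3, 4) = 3 s.f.
Rounded to 3 significant figures: 0.958 km.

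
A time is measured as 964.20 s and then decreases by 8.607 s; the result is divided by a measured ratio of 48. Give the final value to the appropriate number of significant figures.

964.20 s − 8.607 s = 955.593 s; the difference is limited to 2 decimal places (5 s.f.).
Carrying full precision, 955.593 ÷ 48 = 19.9081875 s; 48 has 2 s.f., so the result keeps min(5, 2) = 2 s.f.
Rounded to 2 significant figures: 20. s.

20. s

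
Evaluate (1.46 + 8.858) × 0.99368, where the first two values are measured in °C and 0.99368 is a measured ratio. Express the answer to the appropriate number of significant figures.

1.46 °C + 8.858 °C = 10.318 °C; the sum is limited to 2 decimal places (4 s.f.).
Carrying full precision, 10.318 × 0.99368 = 10.25279024 °C; 0.99368 has 5 s.f., so the result keeps min(4, 5) = 4 s.f.
Rounded to 4 significant figures: 10.25 °C.

10.25 °C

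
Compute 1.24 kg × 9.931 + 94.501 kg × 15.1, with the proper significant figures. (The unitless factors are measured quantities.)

1.24 × 9.931 = 12.31444 → 12.3 kg (3 s.f., last digit at the 10^-1 place).
94.501 × 15.1 = 1426.9651 → 1.43 × 10^3 kg (3 s.f., last digit at the 10^1 place).
Sum: 1439.27954 kg; keep the coarser place, 10^1.
Result: 1.44 × 10^3 kg.

1.44 × 10^3 kg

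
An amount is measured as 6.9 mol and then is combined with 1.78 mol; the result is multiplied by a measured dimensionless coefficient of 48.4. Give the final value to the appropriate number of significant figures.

6.9 mol + 1.78 mol = 8.68 mol; the sum is limited to 1 decimal place (2 s.f.).
Carrying full precision, 8.68 × 48.4 = 420.112 mol; 48.4 has 3 s.f., so the result keeps min(2, 3) = 2 s.f.
Rounded to 2 significant figures: 4.2 × 10^2 mol.

4.2 × 10^2 mol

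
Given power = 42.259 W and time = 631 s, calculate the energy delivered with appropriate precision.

energy delivered = 42.259 W × 631 s = 26665.429 J.
42.259 has 5 significant figures; 631 has 3.
Division/multiplication keeps the fewest: 3 significant figures.
Rounded: 2.67 × 10⁴ J.

2.67 × 10⁴ J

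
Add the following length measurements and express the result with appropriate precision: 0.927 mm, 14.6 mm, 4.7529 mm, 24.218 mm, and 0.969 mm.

45.5 mm

0.927 mm + 14.6 mm + 4.7529 mm + 24.218 mm + 0.969 mm = 45.4669 mm.
Addition/subtraction keeps the fewest decimal places: 0.927 → 3 decimal places, 14.6 → 1 decimal place, 4.7529 → 4 decimal places, 24.218 → 3 decimal places, 0.969 → 3 decimal places; limit is 1.
Rounded to 1 decimal place: 45.5 mm.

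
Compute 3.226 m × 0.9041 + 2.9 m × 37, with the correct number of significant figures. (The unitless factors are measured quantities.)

1.1 × 10^2 m

3.226 × 0.9041 = 2.9166266 → 2.917 m (4 s.f., last digit at the 10^-3 place).
2.9 × 37 = 107.3 → 1.1 × 10^2 m (2 s.f., last digit at the 10^1 place).
Sum: 110.2166266 m; keep the coarser place, 10^1.
Result: 1.1 × 10^2 m.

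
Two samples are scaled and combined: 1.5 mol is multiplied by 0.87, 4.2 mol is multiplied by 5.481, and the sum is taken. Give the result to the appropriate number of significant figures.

24 mol

1.5 × 0.87 = 1.305 → 1.3 mol (2 s.f., last digit at the 10^-1 place).
4.2 × 5.481 = 23.0202 → 23 mol (2 s.f., last digit at the 10^0 place).
Sum: 24.3252 mol; keep the coarser place, 10^0.
Result: 24 mol.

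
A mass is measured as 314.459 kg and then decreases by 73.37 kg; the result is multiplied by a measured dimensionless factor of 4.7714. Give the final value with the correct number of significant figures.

314.459 kg − 73.37 kg = 241.089 kg; the difference is limited to 2 decimal places (5 s.f.).
Carrying full precision, 241.089 × 4.7714 = 1150.3320546 kg; 4.7714 has 5 s.f., so the result keeps min(5, 5) = 5 s.f.
Rounded to 5 significant figures: 1150.3 kg.

1150.3 kg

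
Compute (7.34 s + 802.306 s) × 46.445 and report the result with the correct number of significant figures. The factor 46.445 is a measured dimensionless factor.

37604 s

7.34 s + 802.306 s = 809.646 s; the sum is limited to 2 decimal places (5 s.f.).
Carrying full precision, 809.646 × 46.445 = 37604.00847 s; 46.445 has 5 s.f., so the result keeps min(5, 5) = 5 s.f.
Rounded to 5 significant figures: 37604 s.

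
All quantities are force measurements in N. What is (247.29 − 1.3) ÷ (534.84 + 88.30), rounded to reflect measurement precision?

3.948 × 10⁻¹

247.29 − 1.3 = 245.99, limited to 1 d.p. → 4 s.f.; 534.84 + 88.30 = 623.14, limited to 2 d.p. → 5 s.f.
Carrying full precision, 245.99 ÷ 623.14 = 0.394758802195…; keep min(4, 5) = 4 s.f.
Rounded to 4 significant figures: 3.948 × 10⁻¹.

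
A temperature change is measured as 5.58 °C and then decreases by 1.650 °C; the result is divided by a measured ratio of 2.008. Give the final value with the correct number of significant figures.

1.96 °C

5.58 °C − 1.650 °C = 3.930 °C; the difference is limited to 2 decimal places (3 s.f.).
Carrying full precision, 3.930 ÷ 2.008 = 1.95717131474… °C; 2.008 has 4 s.f., so the result keeps min(3, 4) = 3 s.f.
Rounded to 3 significant figures: 1.96 °C.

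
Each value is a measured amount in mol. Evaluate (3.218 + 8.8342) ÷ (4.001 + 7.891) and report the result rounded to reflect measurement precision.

3.218 + 8.8342 = 12.0522, limited to 3 d.p. → 5 s.f.; 4.001 + 7.891 = 11.892, limited to 3 d.p. → 5 s.f.
Carrying full precision, 12.0522 ÷ 11.892 = 1.01347124117…; keep min(5, 5) = 5 s.f.
Rounded to 5 significant figures: 1.0135.

1.0135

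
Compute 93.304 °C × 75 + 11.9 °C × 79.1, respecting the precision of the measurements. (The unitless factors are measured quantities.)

93.304 × 75 = 6997.8 → 7.0 × 10^3 °C (2 s.f., last digit at the 10^2 place).
11.9 × 79.1 = 941.29 → 941 °C (3 s.f., last digit at the 10^0 place).
Sum: 7939.09 °C; keep the coarser place, 10^2.
Result: 7.9 × 10^3 °C.

7.9 × 10^3 °C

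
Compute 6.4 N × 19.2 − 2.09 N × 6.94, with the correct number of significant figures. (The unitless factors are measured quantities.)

6.4 × 19.2 = 122.88 → 1.2 × 10^2 N (2 s.f., last digit at the 10^1 place).
2.09 × 6.94 = 14.5046 → 14.5 N (3 s.f., last digit at the 10^-1 place).
Difference: 108.3754 N; keep the coarser place, 10^1.
Result: 1.1 × 10^2 N.

1.1 × 10^2 N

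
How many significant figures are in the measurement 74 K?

2

74: every digit is nonzero and significant.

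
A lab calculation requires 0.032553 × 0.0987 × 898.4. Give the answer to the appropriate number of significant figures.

0.032553 × 0.0987 × 898.4 = 2.88654222024
Multiplication/division keeps the fewest significant figures: 0.032553 → 5 s.f., 0.0987 → 3 s.f., 898.4 → 4 s.f.; limit is 3.
Rounded to 3 significant figures: 2.89.

2.89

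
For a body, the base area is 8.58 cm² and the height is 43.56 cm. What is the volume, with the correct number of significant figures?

volume = 8.58 cm² × 43.56 cm = 373.7448 cm³.
8.58 has 3 significant figures; 43.56 has 4.
Division/multiplication keeps the fewest: 3 significant figures.
Rounded: 374 cm³.

374 cm³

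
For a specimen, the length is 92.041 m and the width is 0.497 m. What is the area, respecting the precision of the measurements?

area = 92.041 m × 0.497 m = 45.744377 m².
92.041 has 5 significant figures; 0.497 has 3.
Division/multiplication keeps the fewest: 3 significant figures.
Rounded: 45.7 m².

45.7 m²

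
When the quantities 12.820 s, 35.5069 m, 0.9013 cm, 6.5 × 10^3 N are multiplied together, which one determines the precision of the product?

6.5 × 10^3 N

12.820 s → 5 s.f.; 35.5069 m → 6 s.f.; 0.9013 cm → 4 s.f.; 6.5 × 10^3 N → 2 s.f.
The fewest is 2 significant figures, from 6.5 × 10^3 N.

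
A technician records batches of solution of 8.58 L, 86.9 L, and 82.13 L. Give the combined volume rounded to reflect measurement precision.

177.6 L

8.58 L + 86.9 L + 82.13 L = 177.61 L.
Addition/subtraction keeps the fewest decimal places: 8.58 → 2 decimal places, 86.9 → 1 decimal place, 82.13 → 2 decimal places; limit is 1.
Rounded to 1 decimal place: 177.6 L.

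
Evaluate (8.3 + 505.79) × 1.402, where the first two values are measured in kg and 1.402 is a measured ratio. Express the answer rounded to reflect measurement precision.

720.8 kg

8.3 kg + 505.79 kg = 514.09 kg; the sum is limited to 1 decimal place (4 s.f.).
Carrying full precision, 514.09 × 1.402 = 720.75418 kg; 1.402 has 4 s.f., so the result keeps min(4, 4) = 4 s.f.
Rounded to 4 significant figures: 720.8 kg.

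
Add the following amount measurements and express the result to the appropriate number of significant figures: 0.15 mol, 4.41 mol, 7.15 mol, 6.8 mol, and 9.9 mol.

28.4 mol

0.15 mol + 4.41 mol + 7.15 mol + 6.8 mol + 9.9 mol = 28.41 mol.
Addition/subtraction keeps the fewest decimal places: 0.15 → 2 decimal places, 4.41 → 2 decimal places, 7.15 → 2 decimal places, 6.8 → 1 decimal place, 9.9 → 1 decimal place; limit is 1.
Rounded to 1 decimal place: 28.4 mol.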